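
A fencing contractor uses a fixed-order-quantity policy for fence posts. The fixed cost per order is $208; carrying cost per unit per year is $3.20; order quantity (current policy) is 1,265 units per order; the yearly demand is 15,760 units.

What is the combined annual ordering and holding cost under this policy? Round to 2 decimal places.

$4,615.37

Orders/yr = 15,760/1,265 = 12.458; ordering cost = 12.458 × $208 = $2,591.37
Average inventory = 1,265/2 = 632.5; holding cost = 632.5 × $3.2 = $2,024.00
Total = $2,591.37 + $2,024.00 = $4,615.37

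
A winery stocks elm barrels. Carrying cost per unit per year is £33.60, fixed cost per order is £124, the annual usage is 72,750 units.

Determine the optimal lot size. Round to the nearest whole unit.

733 units

EOQ = √(2DS/H) = √(2 × 72,750 × 124 / 33.6)
    = √(536,964.29) ≈ 732.78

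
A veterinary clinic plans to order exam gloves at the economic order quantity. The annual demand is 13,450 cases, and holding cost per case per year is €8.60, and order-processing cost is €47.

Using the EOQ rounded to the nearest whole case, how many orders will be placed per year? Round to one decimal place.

35.1 orders per year

2DS/H = 2·13,450·47/8.6 = 147,011.63
EOQ = √147,011.63 ≈ 383.42 → Q = 383
Orders per year = D/Q = 13,450 / 383 = 35.117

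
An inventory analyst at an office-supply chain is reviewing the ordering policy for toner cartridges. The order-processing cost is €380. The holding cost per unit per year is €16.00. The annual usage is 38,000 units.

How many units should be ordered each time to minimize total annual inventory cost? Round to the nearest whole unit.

1,344 units

Optimal lot size Q* = (2 × 38,000 × €380 / €16)^½ ≈ 1,343.50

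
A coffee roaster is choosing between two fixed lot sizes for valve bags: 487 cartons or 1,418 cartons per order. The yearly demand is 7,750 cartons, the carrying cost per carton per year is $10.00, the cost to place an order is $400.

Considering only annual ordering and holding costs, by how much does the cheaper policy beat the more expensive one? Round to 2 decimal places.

Annual cost at Q: ordering D·S/Q plus holding Q·H/2.
TC(487) = (7,750/487)×400 + (487/2)×10 = $8,800.50
TC(1,418) = (7,750/1,418)×400 + (1,418/2)×10 = $9,276.18
Lots of 487 are cheaper by $475.67.

$475.67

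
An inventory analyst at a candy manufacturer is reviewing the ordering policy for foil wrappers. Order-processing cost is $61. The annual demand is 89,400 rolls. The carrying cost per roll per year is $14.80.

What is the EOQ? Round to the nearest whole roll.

858 rolls

2DS/H = 2·89,400·61/14.8 = 736,945.95
EOQ = √736,945.95 ≈ 858.46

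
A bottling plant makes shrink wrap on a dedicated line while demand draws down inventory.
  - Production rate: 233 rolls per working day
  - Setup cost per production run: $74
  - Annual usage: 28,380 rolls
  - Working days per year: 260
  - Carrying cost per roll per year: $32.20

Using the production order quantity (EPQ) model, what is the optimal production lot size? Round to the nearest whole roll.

495 rolls

d = 28,380/260 = 109.1538 rolls/day;  effective holding cost H(1 − d/p) = 32.2·(1 − 109.1538/233) = 17.11522
Q* = √(2DS / H_eff) = √(2·28,380·74 / 17.11522) ≈ 495.39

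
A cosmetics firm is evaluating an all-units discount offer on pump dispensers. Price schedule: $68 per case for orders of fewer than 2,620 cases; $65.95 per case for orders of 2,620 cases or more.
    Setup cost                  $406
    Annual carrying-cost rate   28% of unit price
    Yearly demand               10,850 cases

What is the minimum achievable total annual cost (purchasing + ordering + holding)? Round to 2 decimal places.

$741,429.30

H₁ = 28%×$68 = $19.0400;  H₂ = 28%×$65.95 = $18.4660
EOQ₁ = √(2×10,850×406/19.0400) = 680.24  (< 2,620, feasible at tier 1)
EOQ₂ = √(2×10,850×406/18.4660) = 690.73  (< 2,620 → use Q = 2,620 at tier-2 price)
TC(tier 1 (EOQ₁), Q≈680.2) = $750,751.69
TC(tier 2, Q≈2,620.0) = $741,429.30
Minimum at tier 2: $741,429.30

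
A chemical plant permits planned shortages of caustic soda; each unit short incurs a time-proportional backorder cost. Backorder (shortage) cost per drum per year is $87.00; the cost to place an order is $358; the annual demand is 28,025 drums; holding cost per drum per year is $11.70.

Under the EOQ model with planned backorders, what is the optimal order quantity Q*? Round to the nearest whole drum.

Q* = √(2DS/H) · √((H + b)/b)
   = √(2 × 28,025 × 358 / 11.7) · √((11.7 + 87) / 87)
   = 1,309.593 × 1.0651 ≈ 1,394.88

1,395 drums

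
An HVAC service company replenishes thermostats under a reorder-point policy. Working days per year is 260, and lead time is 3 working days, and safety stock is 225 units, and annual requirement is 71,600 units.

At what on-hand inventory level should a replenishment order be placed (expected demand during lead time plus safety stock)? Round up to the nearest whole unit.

Daily demand d = 71,600 / 260 = 275.385 units/day
Demand during lead time = 275.385 × 3 = 826.15
Reorder point = 826.15 + 225 = 1,051.15 → round up

1,052 units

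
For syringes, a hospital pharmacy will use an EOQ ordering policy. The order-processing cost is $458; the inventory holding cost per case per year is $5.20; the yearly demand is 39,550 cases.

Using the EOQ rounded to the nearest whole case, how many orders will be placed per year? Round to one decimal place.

15.0 orders per year

Q* = √(2·D·S / H) = √(2·39,550·458 / 5.2) = √6,966,884.6 ≈ 2,639.49 → Q = 2,639
Orders per year = D/Q = 39,550 / 2,639 = 14.987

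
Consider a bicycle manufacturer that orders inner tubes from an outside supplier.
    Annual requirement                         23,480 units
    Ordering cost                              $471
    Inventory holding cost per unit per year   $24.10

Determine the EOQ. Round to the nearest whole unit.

958 units

Q* = √(2·D·S / H) = √(2·23,480·471 / 24.1) = √917,766.0 ≈ 958.00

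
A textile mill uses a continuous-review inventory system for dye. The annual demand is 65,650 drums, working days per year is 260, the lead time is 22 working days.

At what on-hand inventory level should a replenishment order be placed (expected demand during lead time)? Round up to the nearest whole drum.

5,555 drums

Daily demand d = 65,650 / 260 = 252.500 drums/day
Demand during lead time = 252.500 × 22 = 5,555.00
Reorder point = 5,555.00 → round up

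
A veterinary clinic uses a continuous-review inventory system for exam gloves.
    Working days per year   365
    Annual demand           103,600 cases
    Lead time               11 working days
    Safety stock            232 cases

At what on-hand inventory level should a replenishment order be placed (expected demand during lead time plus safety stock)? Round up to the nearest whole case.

Daily demand d = 103,600 / 365 = 283.836 cases/day
Demand during lead time = 283.836 × 11 = 3,122.19
Reorder point = 3,122.19 + 232 = 3,354.19 → round up

3,355 cases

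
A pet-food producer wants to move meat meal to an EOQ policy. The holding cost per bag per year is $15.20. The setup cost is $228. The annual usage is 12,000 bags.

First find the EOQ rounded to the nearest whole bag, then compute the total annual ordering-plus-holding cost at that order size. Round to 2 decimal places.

2DS/H = 2·12,000·228/15.2 = 360,000.00
EOQ = √360,000.00 ≈ 600.00 → Q = 600 bags
Annual ordering cost = (D/Q)·S = (12,000/600) × 228 = $4,560.00
Annual holding cost  = (Q/2)·H = (600/2) × 15.2 = $4,560.00
Total = $4,560.00 + $4,560.00 = $9,120.00

$9,120.00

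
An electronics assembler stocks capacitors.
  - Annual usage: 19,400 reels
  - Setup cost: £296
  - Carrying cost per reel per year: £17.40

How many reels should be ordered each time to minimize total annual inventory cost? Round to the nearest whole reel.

EOQ = √(2DS/H) = √(2 × 19,400 × 296 / 17.4)
    = √(660,045.98) ≈ 812.43

812 reels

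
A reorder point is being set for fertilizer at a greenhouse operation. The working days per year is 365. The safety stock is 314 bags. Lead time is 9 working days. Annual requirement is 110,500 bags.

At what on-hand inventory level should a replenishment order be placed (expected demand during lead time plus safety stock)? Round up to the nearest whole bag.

Daily demand d = 110,500 / 365 = 302.740 bags/day
Demand during lead time = 302.740 × 9 = 2,724.66
Reorder point = 2,724.66 + 314 = 3,038.66 → round up

3,039 bags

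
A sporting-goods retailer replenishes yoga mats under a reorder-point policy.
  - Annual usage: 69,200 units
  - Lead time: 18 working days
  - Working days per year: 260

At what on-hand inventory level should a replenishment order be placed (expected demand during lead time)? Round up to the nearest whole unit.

4,791 units

Daily demand d = 69,200 / 260 = 266.154 units/day
Demand during lead time = 266.154 × 18 = 4,790.77
Reorder point = 4,790.77 → round up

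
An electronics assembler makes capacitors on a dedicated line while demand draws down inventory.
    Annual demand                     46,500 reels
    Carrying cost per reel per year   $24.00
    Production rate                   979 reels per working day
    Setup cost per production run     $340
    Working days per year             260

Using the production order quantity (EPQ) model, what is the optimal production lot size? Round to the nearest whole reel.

1,270 reels

d = 46,500/260 = 178.8462 reels/day;  effective holding cost H(1 − d/p) = 24·(1 − 178.8462/979) = 19.61562
Q* = √(2DS / H_eff) = √(2·46,500·340 / 19.61562) ≈ 1,269.64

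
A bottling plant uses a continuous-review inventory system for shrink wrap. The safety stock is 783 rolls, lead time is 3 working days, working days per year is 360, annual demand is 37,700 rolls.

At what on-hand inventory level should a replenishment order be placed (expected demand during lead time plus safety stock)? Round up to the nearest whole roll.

Daily demand d = 37,700 / 360 = 104.722 rolls/day
Demand during lead time = 104.722 × 3 = 314.17
Reorder point = 314.17 + 783 = 1,097.17 → round up

1,098 rolls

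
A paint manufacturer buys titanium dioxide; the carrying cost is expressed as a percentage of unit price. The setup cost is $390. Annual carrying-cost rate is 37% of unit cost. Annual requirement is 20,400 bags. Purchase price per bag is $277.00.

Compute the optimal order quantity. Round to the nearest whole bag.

Holding cost per bag per year: H = 37% × $277 = $102.4900
Optimal lot size Q* = (2 × 20,400 × $390 / $102.49)^½ ≈ 394.02

394 bags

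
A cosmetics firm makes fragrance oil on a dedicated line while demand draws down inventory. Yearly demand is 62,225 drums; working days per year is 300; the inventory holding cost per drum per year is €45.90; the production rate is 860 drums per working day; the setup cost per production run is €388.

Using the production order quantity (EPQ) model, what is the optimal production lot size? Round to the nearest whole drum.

d = 62,225/300 = 207.4167 drums/day;  effective holding cost H(1 − d/p) = 45.9·(1 − 207.4167/860) = 34.82974
Q* = √(2DS / H_eff) = √(2·62,225·388 / 34.82974) ≈ 1,177.44

1,177 drums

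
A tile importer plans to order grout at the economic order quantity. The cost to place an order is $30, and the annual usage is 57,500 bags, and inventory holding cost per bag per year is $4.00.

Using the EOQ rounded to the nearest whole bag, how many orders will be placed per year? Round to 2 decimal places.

61.89 orders per year

Q* = √(2·D·S / H) = √(2·57,500·30 / 4) = √862,500.0 ≈ 928.71 → Q = 929
Orders per year = D/Q = 57,500 / 929 = 61.895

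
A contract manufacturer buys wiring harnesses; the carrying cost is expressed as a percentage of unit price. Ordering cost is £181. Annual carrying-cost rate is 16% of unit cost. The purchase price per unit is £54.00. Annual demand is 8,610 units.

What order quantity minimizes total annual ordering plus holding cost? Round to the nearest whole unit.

Carrying cost H = £54 × 16% = £8.6400/unit/yr
2DS/H = 2·8,610·181/8.64 = 360,743.06
EOQ = √360,743.06 ≈ 600.62

601 units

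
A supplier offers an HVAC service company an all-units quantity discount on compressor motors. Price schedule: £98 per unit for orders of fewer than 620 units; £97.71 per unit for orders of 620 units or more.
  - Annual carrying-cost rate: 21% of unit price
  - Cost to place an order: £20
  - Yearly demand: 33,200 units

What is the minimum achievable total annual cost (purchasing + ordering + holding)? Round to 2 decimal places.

H₁ = 21%×£98 = £20.5800;  H₂ = 21%×£97.71 = £20.5191
EOQ₁ = √(2×33,200×20/20.5800) = 254.02  (< 620, feasible at tier 1)
EOQ₂ = √(2×33,200×20/20.5191) = 254.40  (< 620 → use Q = 620 at tier-2 price)
TC(tier 1 (EOQ₁), Q≈254.0) = £3,258,827.83
TC(tier 2, Q≈620.0) = £3,251,403.89
Minimum at tier 2: £3,251,403.89

£3,251,403.89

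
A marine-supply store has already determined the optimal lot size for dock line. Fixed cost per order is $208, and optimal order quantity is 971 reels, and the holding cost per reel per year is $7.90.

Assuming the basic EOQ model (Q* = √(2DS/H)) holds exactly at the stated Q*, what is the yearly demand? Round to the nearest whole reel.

17,905 reels per year

EOQ relation: Q² = 2DS/H, so rearrange for the unknown.
D = Q²H / (2S) = 971² × 7.9 / (2 × 208) = 17,904.91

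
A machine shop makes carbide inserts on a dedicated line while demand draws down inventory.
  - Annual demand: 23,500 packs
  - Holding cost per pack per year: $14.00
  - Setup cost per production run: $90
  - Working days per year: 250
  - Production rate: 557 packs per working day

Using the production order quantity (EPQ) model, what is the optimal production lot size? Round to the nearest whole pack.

Daily demand d = 23,500/250 = 94.000; p = 557; 1 − d/p = 0.83124
EPQ = √(2DS / (H(1 − d/p)))
    = √(2 × 23,500 × 90 / (14 × 0.83124)) ≈ 602.90

603 packs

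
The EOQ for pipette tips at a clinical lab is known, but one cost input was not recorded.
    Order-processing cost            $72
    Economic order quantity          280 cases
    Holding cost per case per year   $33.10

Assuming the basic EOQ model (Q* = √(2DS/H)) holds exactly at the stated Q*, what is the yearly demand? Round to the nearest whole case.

EOQ relation: Q² = 2DS/H, so rearrange for the unknown.
D = Q²H / (2S) = 280² × 33.1 / (2 × 72) = 18,021.11

18,021 cases per year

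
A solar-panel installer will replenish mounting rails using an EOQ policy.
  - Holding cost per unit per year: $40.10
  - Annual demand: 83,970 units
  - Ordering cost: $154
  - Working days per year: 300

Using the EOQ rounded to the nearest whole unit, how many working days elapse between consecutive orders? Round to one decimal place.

2.9 days

EOQ = √(2DS/H) = √(2 × 83,970 × 154 / 40.1)
    = √(644,956.61) ≈ 803.09 → Q = 803 units
Days between orders = 300 / (D/Q) = 300 / 104.570 ≈ 2.869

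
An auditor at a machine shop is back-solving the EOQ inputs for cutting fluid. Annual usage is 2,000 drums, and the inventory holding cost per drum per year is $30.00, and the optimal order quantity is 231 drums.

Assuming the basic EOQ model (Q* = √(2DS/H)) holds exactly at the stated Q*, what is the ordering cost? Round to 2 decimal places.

$400.21

EOQ relation: Q² = 2DS/H, so rearrange for the unknown.
S = Q²H / (2D) = 231² × 30 / (2 × 2,000) = 400.2075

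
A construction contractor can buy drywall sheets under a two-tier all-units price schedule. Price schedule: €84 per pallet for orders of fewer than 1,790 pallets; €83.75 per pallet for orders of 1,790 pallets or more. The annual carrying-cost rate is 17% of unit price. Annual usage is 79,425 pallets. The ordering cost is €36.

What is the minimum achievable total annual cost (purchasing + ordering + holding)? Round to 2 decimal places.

H₁ = 17%×€84 = €14.2800;  H₂ = 17%×€83.75 = €14.2375
EOQ₁ = √(2×79,425×36/14.2800) = 632.82  (< 1,790, feasible at tier 1)
EOQ₂ = √(2×79,425×36/14.2375) = 633.76  (< 1,790 → use Q = 1,790 at tier-2 price)
TC(tier 1 (EOQ₁), Q≈632.8) = €6,680,736.68
TC(tier 2, Q≈1,790.0) = €6,666,183.69
Minimum at tier 2: €6,666,183.69

€6,666,183.69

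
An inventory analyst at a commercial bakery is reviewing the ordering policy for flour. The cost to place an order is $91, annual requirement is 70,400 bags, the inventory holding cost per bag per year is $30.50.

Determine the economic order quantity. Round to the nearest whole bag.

2DS/H = 2·70,400·91/30.5 = 420,091.80
EOQ = √420,091.80 ≈ 648.14

648 bags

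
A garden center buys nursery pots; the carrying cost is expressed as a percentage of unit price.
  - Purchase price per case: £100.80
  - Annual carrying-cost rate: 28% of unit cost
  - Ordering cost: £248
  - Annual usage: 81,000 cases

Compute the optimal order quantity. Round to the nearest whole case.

1,193 cases

Holding cost per case per year: H = 28% × £100.8 = £28.2240
Optimal lot size Q* = (2 × 81,000 × £248 / £28.224)^½ ≈ 1,193.09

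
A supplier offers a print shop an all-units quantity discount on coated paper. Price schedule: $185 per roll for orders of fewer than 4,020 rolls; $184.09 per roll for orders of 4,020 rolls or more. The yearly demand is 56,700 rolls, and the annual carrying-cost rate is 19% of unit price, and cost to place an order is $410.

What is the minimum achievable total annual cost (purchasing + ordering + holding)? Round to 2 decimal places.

H₁ = 19%×$185 = $35.1500;  H₂ = 19%×$184.09 = $34.9771
EOQ₁ = √(2×56,700×410/35.1500) = 1,150.10  (< 4,020, feasible at tier 1)
EOQ₂ = √(2×56,700×410/34.9771) = 1,152.94  (< 4,020 → use Q = 4,020 at tier-2 price)
TC(tier 1 (EOQ₁), Q≈1,150.1) = $10,529,926.03
TC(tier 2, Q≈4,020.0) = $10,513,989.81
Minimum at tier 2: $10,513,989.81

$10,513,989.81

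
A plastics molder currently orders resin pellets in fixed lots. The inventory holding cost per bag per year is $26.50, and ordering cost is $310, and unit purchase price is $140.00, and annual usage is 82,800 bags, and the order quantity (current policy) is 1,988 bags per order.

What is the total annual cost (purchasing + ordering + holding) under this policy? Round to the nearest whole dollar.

$11,631,252

Annual ordering cost = (D/Q)·S = (82,800/1,988) × 310 = $12,911.47
Annual holding cost  = (Q/2)·H = (1,988/2) × 26.5 = $26,341.00
Purchase cost = D·C = 82,800 × 140 = $11,592,000.00
Total = $12,911.47 + $26,341.00 + $11,592,000.00 = $11,631,252.47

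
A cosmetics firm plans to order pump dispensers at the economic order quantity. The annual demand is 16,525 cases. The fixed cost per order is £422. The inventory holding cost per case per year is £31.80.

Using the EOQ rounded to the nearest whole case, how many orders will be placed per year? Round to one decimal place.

Q* = √(2·D·S / H) = √(2·16,525·422 / 31.8) = √438,588.1 ≈ 662.26 → Q = 662
Orders per year = D/Q = 16,525 / 662 = 24.962

25.0 orders per year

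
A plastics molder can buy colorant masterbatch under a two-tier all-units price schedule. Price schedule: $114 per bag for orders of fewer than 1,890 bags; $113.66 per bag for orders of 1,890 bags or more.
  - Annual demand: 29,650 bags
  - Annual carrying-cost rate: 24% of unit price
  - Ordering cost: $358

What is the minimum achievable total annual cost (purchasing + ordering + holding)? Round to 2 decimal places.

H₁ = 24%×$114 = $27.3600;  H₂ = 24%×$113.66 = $27.2784
EOQ₁ = √(2×29,650×358/27.3600) = 880.87  (< 1,890, feasible at tier 1)
EOQ₂ = √(2×29,650×358/27.2784) = 882.18  (< 1,890 → use Q = 1,890 at tier-2 price)
TC(tier 1 (EOQ₁), Q≈880.9) = $3,404,200.55
TC(tier 2, Q≈1,890.0) = $3,401,413.33
Minimum at tier 2: $3,401,413.33

$3,401,413.33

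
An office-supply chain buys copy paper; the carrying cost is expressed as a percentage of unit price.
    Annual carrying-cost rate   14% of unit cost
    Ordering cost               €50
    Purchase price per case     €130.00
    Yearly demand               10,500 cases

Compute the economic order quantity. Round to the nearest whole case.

H = i·C = 0.14 × €130 = €18.2000 per case-year
Optimal lot size Q* = (2 × 10,500 × €50 / €18.2)^½ ≈ 240.19

240 cases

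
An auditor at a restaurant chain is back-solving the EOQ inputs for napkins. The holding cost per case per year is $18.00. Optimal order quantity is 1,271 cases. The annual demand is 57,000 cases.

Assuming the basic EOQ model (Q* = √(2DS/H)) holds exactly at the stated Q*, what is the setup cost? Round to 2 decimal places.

From Q* = √(2DS/H) ⇒ Q*² = 2DS/H.
S = Q²H / (2D) = 1,271² × 18 / (2 × 57,000) = 255.0696

$255.07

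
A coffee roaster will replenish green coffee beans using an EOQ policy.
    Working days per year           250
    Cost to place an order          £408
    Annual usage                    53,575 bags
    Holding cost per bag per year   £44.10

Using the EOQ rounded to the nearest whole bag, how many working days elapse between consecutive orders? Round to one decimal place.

Q* = √(2·D·S / H) = √(2·53,575·408 / 44.1) = √991,319.7 ≈ 995.65 → Q = 996 bags
Cycle time = (working days × Q)/D = (250 × 996) / 53,575 = 4.648 days

4.6 days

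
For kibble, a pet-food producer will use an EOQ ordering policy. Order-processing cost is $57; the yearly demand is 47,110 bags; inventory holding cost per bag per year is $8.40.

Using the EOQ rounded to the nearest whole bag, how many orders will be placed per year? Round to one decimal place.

2DS/H = 2·47,110·57/8.4 = 639,350.00
EOQ = √639,350.00 ≈ 799.59 → Q = 800
Orders per year = D/Q = 47,110 / 800 = 58.888

58.9 orders per year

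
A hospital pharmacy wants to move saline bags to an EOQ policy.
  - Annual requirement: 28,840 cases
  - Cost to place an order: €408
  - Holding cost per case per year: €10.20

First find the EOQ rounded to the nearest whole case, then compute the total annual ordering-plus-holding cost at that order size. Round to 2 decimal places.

Q* = √(2·D·S / H) = √(2·28,840·408 / 10.2) = √2,307,200.0 ≈ 1,518.95 → Q = 1,519 cases
Orders/yr = 28,840/1,519 = 18.986; ordering cost = 18.986 × €408 = €7,746.36
Average inventory = 1,519/2 = 759.5; holding cost = 759.5 × €10.2 = €7,746.90
Total = €7,746.36 + €7,746.90 = €15,493.26

€15,493.26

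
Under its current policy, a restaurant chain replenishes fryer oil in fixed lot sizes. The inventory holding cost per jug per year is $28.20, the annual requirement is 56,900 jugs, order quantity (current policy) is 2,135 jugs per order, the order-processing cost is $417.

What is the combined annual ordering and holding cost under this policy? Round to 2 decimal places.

Orders/yr = 56,900/2,135 = 26.651; ordering cost = 26.651 × $417 = $11,113.49
Average inventory = 2,135/2 = 1067.5; holding cost = 1067.5 × $28.2 = $30,103.50
Total = $11,113.49 + $30,103.50 = $41,216.99

$41,216.99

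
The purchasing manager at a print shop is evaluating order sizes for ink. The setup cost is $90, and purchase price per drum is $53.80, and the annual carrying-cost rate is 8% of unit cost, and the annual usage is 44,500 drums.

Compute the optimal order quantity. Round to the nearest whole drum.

1,364 drums

Carrying cost H = $53.8 × 8% = $4.3040/drum/yr
EOQ = √(2DS/H) = √(2 × 44,500 × 90 / 4.304)
    = √(1,861,059.48) ≈ 1,364.21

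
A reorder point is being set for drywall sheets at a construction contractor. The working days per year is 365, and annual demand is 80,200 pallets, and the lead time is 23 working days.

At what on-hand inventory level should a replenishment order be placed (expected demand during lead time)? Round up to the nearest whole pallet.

Daily demand d = 80,200 / 365 = 219.726 pallets/day
Demand during lead time = 219.726 × 23 = 5,053.70
Reorder point = 5,053.70 → round up

5,054 pallets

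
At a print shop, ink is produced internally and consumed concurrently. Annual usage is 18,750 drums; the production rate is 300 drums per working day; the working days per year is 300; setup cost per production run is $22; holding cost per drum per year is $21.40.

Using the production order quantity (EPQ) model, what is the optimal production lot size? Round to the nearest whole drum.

d = 18,750/300 = 62.5000 drums/day;  effective holding cost H(1 − d/p) = 21.4·(1 − 62.5000/300) = 16.94167
Q* = √(2DS / H_eff) = √(2·18,750·22 / 16.94167) ≈ 220.67

221 drums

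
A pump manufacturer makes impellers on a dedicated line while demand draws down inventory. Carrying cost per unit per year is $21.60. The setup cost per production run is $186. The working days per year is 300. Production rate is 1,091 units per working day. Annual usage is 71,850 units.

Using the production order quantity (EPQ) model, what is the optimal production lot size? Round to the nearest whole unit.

Daily demand d = 71,850/300 = 239.500; p = 1091; 1 − d/p = 0.78048
EPQ = √(2DS / (H(1 − d/p)))
    = √(2 × 71,850 × 186 / (21.6 × 0.78048)) ≈ 1,259.15

1,259 units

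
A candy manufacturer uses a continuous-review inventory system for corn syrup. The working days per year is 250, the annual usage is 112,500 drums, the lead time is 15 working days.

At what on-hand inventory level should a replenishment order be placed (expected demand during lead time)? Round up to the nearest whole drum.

Daily demand d = 112,500 / 250 = 450.000 drums/day
Demand during lead time = 450.000 × 15 = 6,750.00
Reorder point = 6,750.00 → round up

6,750 drums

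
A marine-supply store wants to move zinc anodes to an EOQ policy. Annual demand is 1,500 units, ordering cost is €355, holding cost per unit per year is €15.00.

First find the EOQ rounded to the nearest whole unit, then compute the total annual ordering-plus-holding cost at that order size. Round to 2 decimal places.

€3,996.88

Optimal lot size Q* = (2 × 1,500 × €355 / €15)^½ ≈ 266.46 → Q = 266 units
Orders/yr = 1,500/266 = 5.639; ordering cost = 5.639 × €355 = €2,001.88
Average inventory = 266/2 = 133; holding cost = 133 × €15 = €1,995.00
Total = €2,001.88 + €1,995.00 = €3,996.88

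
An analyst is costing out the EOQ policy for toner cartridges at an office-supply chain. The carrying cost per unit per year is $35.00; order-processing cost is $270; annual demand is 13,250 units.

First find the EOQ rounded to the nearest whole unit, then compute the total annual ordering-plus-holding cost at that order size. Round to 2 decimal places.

$15,824.82

Optimal lot size Q* = (2 × 13,250 × $270 / $35)^½ ≈ 452.14 → Q = 452 units
Orders/yr = 13,250/452 = 29.314; ordering cost = 29.314 × $270 = $7,914.82
Average inventory = 452/2 = 226; holding cost = 226 × $35 = $7,910.00
Total = $7,914.82 + $7,910.00 = $15,824.82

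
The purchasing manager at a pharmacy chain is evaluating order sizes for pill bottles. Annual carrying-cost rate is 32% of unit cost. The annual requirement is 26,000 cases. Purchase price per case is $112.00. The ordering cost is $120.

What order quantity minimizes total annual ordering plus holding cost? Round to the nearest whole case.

Carrying cost H = $112 × 32% = $35.8400/case/yr
EOQ = √(2DS/H) = √(2 × 26,000 × 120 / 35.84)
    = √(174,107.14) ≈ 417.26

417 cases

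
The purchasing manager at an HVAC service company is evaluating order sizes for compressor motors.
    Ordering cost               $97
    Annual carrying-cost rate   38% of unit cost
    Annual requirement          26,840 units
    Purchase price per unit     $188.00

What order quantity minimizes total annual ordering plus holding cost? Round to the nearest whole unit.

270 units

Holding cost per unit per year: H = 38% × $188 = $71.4400
2DS/H = 2·26,840·97/71.44 = 72,885.78
EOQ = √72,885.78 ≈ 269.97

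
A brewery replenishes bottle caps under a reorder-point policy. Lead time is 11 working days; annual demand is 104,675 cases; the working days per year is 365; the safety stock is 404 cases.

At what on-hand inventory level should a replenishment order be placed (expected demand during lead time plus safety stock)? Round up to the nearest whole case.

Daily demand d = 104,675 / 365 = 286.781 cases/day
Demand during lead time = 286.781 × 11 = 3,154.59
Reorder point = 3,154.59 + 404 = 3,558.59 → round up

3,559 cases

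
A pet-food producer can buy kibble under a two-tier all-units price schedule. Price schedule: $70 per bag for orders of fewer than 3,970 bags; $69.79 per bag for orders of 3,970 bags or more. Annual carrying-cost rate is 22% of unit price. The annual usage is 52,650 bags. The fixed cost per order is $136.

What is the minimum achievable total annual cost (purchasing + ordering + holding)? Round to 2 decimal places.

H₁ = 22%×$70 = $15.4000;  H₂ = 22%×$69.79 = $15.3538
EOQ₁ = √(2×52,650×136/15.4000) = 964.32  (< 3,970, feasible at tier 1)
EOQ₂ = √(2×52,650×136/15.3538) = 965.77  (< 3,970 → use Q = 3,970 at tier-2 price)
TC(tier 1 (EOQ₁), Q≈964.3) = $3,700,350.60
TC(tier 2, Q≈3,970.0) = $3,706,724.42
Minimum at tier 1 (EOQ₁): $3,700,350.60

$3,700,350.60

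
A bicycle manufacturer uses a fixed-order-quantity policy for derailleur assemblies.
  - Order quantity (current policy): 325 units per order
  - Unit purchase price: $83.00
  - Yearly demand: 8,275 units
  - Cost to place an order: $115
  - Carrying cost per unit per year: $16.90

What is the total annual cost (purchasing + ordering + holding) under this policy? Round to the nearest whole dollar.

$692,499

Ordering: D/Q × S = 8,275/325 × $115 = $2,928.08
Holding:  Q/2 × H = 325/2 × $16.9 = $2,746.25
Purchase cost = D·C = 8,275 × 83 = $686,825.00
Total = $2,928.08 + $2,746.25 + $686,825.00 = $692,499.33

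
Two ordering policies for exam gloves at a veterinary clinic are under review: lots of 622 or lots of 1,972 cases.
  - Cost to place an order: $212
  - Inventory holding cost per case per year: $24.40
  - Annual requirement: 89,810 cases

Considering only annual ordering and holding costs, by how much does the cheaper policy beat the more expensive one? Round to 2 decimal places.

For each Q, cost = (D/Q)·S + (Q/2)·H.
TC(622) = (89,810/622)×212 + (622/2)×24.4 = $38,198.88
TC(1,972) = (89,810/1,972)×212 + (1,972/2)×24.4 = $33,713.43
|ΔTC| = |$38,198.88 − $33,713.43| = $4,485.45

$4,485.45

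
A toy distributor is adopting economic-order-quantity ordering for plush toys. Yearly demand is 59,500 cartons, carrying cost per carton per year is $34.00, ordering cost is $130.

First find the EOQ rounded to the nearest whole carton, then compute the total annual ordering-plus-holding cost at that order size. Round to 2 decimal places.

2DS/H = 2·59,500·130/34 = 455,000.00
EOQ = √455,000.00 ≈ 674.54 → Q = 675 cartons
Annual ordering cost = (D/Q)·S = (59,500/675) × 130 = $11,459.26
Annual holding cost  = (Q/2)·H = (675/2) × 34 = $11,475.00
Total = $11,459.26 + $11,475.00 = $22,934.26

$22,934.26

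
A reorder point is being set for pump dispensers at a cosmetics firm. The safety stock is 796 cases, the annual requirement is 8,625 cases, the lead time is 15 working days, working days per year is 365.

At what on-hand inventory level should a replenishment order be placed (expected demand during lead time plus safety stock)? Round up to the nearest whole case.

1,151 cases

Daily demand d = 8,625 / 365 = 23.630 cases/day
Demand during lead time = 23.630 × 15 = 354.45
Reorder point = 354.45 + 796 = 1,150.45 → round up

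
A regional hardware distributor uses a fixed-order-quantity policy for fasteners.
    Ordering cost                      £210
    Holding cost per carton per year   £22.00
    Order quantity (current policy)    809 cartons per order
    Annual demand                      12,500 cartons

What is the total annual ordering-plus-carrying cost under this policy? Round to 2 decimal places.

Ordering: D/Q × S = 12,500/809 × £210 = £3,244.75
Holding:  Q/2 × H = 809/2 × £22 = £8,899.00
Total = £3,244.75 + £8,899.00 = £12,143.75

£12,143.75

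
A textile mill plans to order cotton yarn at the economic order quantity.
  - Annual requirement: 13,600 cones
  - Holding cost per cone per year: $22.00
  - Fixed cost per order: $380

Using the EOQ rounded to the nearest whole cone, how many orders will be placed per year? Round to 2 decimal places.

19.85 orders per year

2DS/H = 2·13,600·380/22 = 469,818.18
EOQ = √469,818.18 ≈ 685.43 → Q = 685
Orders per year = D/Q = 13,600 / 685 = 19.854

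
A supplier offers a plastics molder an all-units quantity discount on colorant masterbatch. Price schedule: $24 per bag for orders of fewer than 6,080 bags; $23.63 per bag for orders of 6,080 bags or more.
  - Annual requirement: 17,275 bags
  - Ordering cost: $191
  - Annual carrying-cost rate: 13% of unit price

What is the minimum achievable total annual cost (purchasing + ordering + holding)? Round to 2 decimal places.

$418,089.51

H₁ = 13%×$24 = $3.1200;  H₂ = 13%×$23.63 = $3.0719
EOQ₁ = √(2×17,275×191/3.1200) = 1,454.33  (< 6,080, feasible at tier 1)
EOQ₂ = √(2×17,275×191/3.0719) = 1,465.67  (< 6,080 → use Q = 6,080 at tier-2 price)
TC(tier 1 (EOQ₁), Q≈1,454.3) = $419,137.51
TC(tier 2, Q≈6,080.0) = $418,089.51
Minimum at tier 2: $418,089.51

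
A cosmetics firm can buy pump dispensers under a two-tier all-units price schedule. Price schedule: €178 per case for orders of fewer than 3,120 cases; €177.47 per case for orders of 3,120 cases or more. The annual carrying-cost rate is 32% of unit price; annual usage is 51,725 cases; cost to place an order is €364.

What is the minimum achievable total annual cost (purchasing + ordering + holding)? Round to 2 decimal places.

€9,253,362.79

H₁ = 32%×€178 = €56.9600;  H₂ = 32%×€177.47 = €56.7904
EOQ₁ = √(2×51,725×364/56.9600) = 813.08  (< 3,120, feasible at tier 1)
EOQ₂ = √(2×51,725×364/56.7904) = 814.29  (< 3,120 → use Q = 3,120 at tier-2 price)
TC(tier 1 (EOQ₁), Q≈813.1) = €9,253,362.79
TC(tier 2, Q≈3,120.0) = €9,274,263.36
Minimum at tier 1 (EOQ₁): €9,253,362.79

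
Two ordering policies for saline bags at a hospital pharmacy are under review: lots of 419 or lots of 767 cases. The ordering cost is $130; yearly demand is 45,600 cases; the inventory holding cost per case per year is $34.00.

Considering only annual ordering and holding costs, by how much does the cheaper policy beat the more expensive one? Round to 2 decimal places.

$503.16

Annual cost at Q: ordering D·S/Q plus holding Q·H/2.
TC(419) = (45,600/419)×130 + (419/2)×34 = $21,270.97
TC(767) = (45,600/767)×130 + (767/2)×34 = $20,767.81
Cheaper: Q = 767.  Difference = $503.16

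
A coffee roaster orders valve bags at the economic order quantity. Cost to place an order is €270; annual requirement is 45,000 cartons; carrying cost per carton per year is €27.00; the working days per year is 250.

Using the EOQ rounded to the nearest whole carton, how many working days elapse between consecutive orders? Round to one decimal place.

2DS/H = 2·45,000·270/27 = 900,000.00
EOQ = √900,000.00 ≈ 948.68 → Q = 949 cartons
Cycle time = (working days × Q)/D = (250 × 949) / 45,000 = 5.272 days

5.3 days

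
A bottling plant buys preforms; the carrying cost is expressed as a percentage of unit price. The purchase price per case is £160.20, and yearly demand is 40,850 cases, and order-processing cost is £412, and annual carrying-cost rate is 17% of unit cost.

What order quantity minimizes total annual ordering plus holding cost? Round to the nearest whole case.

H = i·C = 0.17 × £160.2 = £27.2340 per case-year
EOQ = √(2DS/H) = √(2 × 40,850 × 412 / 27.234)
    = √(1,235,969.74) ≈ 1,111.74

1,112 cases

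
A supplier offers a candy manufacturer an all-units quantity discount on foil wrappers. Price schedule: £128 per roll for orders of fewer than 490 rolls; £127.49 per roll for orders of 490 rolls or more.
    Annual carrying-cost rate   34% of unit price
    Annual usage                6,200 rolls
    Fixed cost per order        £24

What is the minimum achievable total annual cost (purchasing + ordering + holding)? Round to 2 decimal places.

£797,198.83

H₁ = 34%×£128 = £43.5200;  H₂ = 34%×£127.49 = £43.3466
EOQ₁ = √(2×6,200×24/43.5200) = 82.69  (< 490, feasible at tier 1)
EOQ₂ = √(2×6,200×24/43.3466) = 82.86  (< 490 → use Q = 490 at tier-2 price)
TC(tier 1 (EOQ₁), Q≈82.7) = £797,198.83
TC(tier 2, Q≈490.0) = £801,361.59
Minimum at tier 1 (EOQ₁): £797,198.83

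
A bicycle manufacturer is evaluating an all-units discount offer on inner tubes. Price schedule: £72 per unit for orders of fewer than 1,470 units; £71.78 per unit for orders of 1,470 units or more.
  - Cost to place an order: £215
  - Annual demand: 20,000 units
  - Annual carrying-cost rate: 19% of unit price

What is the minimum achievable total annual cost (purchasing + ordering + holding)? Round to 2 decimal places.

H₁ = 19%×£72 = £13.6800;  H₂ = 19%×£71.78 = £13.6382
EOQ₁ = √(2×20,000×215/13.6800) = 792.88  (< 1,470, feasible at tier 1)
EOQ₂ = √(2×20,000×215/13.6382) = 794.09  (< 1,470 → use Q = 1,470 at tier-2 price)
TC(tier 1 (EOQ₁), Q≈792.9) = £1,450,846.57
TC(tier 2, Q≈1,470.0) = £1,448,549.25
Minimum at tier 2: £1,448,549.25

£1,448,549.25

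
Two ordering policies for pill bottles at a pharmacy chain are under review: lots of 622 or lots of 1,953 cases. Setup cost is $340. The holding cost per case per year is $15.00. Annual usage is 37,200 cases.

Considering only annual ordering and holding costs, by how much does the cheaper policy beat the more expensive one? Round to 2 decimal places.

Annual cost at Q: ordering D·S/Q plus holding Q·H/2.
TC(622) = (37,200/622)×340 + (622/2)×15 = $24,999.41
TC(1,953) = (37,200/1,953)×340 + (1,953/2)×15 = $21,123.69
Lots of 1,953 are cheaper by $3,875.71.

$3,875.71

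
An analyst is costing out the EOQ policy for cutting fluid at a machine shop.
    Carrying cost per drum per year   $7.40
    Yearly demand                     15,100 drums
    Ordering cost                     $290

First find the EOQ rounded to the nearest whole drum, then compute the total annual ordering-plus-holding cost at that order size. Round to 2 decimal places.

$8,050.42

Q* = √(2·D·S / H) = √(2·15,100·290 / 7.4) = √1,183,513.5 ≈ 1,087.89 → Q = 1,088 drums
Ordering: D/Q × S = 15,100/1,088 × $290 = $4,024.82
Holding:  Q/2 × H = 1,088/2 × $7.4 = $4,025.60
Total = $4,024.82 + $4,025.60 = $8,050.42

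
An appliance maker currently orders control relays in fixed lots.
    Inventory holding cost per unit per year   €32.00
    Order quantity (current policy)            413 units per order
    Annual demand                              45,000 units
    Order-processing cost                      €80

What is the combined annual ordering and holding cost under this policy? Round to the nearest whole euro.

Annual ordering cost = (D/Q)·S = (45,000/413) × 80 = €8,716.71
Annual holding cost  = (Q/2)·H = (413/2) × 32 = €6,608.00
Total = €8,716.71 + €6,608.00 = €15,324.71

€15,325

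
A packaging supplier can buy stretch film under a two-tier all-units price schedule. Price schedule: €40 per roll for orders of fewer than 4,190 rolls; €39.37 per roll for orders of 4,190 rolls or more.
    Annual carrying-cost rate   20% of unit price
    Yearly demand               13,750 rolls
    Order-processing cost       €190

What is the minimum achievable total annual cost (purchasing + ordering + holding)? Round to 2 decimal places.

€556,465.29

H₁ = 20%×€40 = €8.0000;  H₂ = 20%×€39.37 = €7.8740
EOQ₁ = √(2×13,750×190/8.0000) = 808.16  (< 4,190, feasible at tier 1)
EOQ₂ = √(2×13,750×190/7.8740) = 814.60  (< 4,190 → use Q = 4,190 at tier-2 price)
TC(tier 1 (EOQ₁), Q≈808.2) = €556,465.29
TC(tier 2, Q≈4,190.0) = €558,457.04
Minimum at tier 1 (EOQ₁): €556,465.29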